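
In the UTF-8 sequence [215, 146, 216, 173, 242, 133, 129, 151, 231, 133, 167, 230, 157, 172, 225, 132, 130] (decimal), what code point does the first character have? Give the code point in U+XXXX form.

Offset 0: leading byte 0xD7 = 11010111 → 2-byte char #1 = D7 92.
Leading byte 0xD7 = 11010111 matches 110xxxxx → 2-byte sequence.
Byte 1: 0xD7 = 11010111, payload 10111 (5 bits).
Byte 2: 0x92 = 10010010 (10xxxxxx ✓), payload 010010.
Concatenate: 10111010010 = 0x5D2 (11 bits → U+05D2).

U+05D2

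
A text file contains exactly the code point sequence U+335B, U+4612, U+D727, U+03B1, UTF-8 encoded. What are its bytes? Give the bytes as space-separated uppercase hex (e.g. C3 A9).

U+335B: 3-byte form → E3 8D 9B.
U+4612: 3-byte form → E4 98 92.
U+D727: 3-byte form → ED 9C A7.
U+03B1: 2-byte form → CE B1.
Concatenated (11 bytes): E3 8D 9B E4 98 92 ED 9C A7 CE B1.

E3 8D 9B E4 98 92 ED 9C A7 CE B1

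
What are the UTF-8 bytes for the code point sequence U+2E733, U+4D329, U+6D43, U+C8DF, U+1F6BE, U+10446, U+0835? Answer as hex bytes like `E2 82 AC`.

F0 AE 9C B3 F1 8D 8C A9 E6 B5 83 EC A3 9F F0 9F 9A BE F0 90 91 86 E0 A0 B5

U+2E733: 4-byte form → F0 AE 9C B3.
U+4D329: 4-byte form → F1 8D 8C A9.
U+6D43: 3-byte form → E6 B5 83.
U+C8DF: 3-byte form → EC A3 9F.
U+1F6BE: 4-byte form → F0 9F 9A BE.
U+10446: 4-byte form → F0 90 91 86.
U+0835: 3-byte form → E0 A0 B5.
Concatenated (25 bytes): F0 AE 9C B3 F1 8D 8C A9 E6 B5 83 EC A3 9F F0 9F 9A BE F0 90 91 86 E0 A0 B5.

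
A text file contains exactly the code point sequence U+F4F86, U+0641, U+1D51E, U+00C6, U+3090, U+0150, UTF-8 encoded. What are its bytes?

F3 B4 BE 86 D9 81 F0 9D 94 9E C3 86 E3 82 90 C5 90

U+F4F86: 4-byte form → F3 B4 BE 86.
U+0641: 2-byte form → D9 81.
U+1D51E: 4-byte form → F0 9D 94 9E.
U+00C6: 2-byte form → C3 86.
U+3090: 3-byte form → E3 82 90.
U+0150: 2-byte form → C5 90.
Concatenated (17 bytes): F3 B4 BE 86 D9 81 F0 9D 94 9E C3 86 E3 82 90 C5 90.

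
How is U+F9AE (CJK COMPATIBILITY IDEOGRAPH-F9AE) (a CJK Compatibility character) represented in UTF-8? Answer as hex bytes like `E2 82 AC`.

U+F9AE = 0xF9AE = 63918 decimal. In range U+0800–U+FFFF → 3-byte form: 1110xxxx 10xxxxxx 10xxxxxx.
Binary (16 bits): 1111100110101110.
Split 4+6+6: 1111 | 100110 | 101110.
Byte 1: 11101111 = 0xEF.
Byte 2: 10100110 = 0xA6.
Byte 3: 10101110 = 0xAE.

EF A6 AE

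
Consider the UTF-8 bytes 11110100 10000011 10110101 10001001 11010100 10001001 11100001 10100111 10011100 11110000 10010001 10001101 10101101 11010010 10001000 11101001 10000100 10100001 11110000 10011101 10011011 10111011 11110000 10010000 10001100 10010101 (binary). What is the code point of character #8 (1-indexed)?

U+10315

Offset 0: leading byte 0xF4 = 11110100 → 4-byte char #1 = F4 83 B5 89.
Offset 4: leading byte 0xD4 = 11010100 → 2-byte char #2 = D4 89.
Offset 6: leading byte 0xE1 = 11100001 → 3-byte char #3 = E1 A7 9C.
Offset 9: leading byte 0xF0 = 11110000 → 4-byte char #4 = F0 91 8D AD.
Offset 13: leading byte 0xD2 = 11010010 → 2-byte char #5 = D2 88.
Offset 15: leading byte 0xE9 = 11101001 → 3-byte char #6 = E9 84 A1.
Offset 18: leading byte 0xF0 = 11110000 → 4-byte char #7 = F0 9D 9B BB.
Offset 22: leading byte 0xF0 = 11110000 → 4-byte char #8 = F0 90 8C 95.
Leading byte 0xF0 = 11110000 matches 11110xxx → 4-byte sequence.
Byte 1: 0xF0 = 11110000, payload 000 (3 bits).
Byte 2: 0x90 = 10010000 (10xxxxxx ✓), payload 010000.
Byte 3: 0x8C = 10001100 (10xxxxxx ✓), payload 001100.
Byte 4: 0x95 = 10010101 (10xxxxxx ✓), payload 010101.
Concatenate: 000010000001100010101 = 0x10315 (21 bits → U+10315).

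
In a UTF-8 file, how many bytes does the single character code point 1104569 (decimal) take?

U+10DAB9 = 0x10DAB9. UTF-8 uses 1 byte below 0x80, 2 below 0x800, 3 below 0x10000, 4 up to 0x10FFFF. 0x10DAB9 is in U+10000–U+10FFFF → 4 bytes.

4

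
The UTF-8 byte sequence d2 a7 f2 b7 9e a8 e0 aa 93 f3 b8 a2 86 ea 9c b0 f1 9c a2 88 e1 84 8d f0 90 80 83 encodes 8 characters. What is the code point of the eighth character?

U+10003

Offset 0: leading byte 0xD2 = 11010010 → 2-byte char #1 = D2 A7.
Offset 2: leading byte 0xF2 = 11110010 → 4-byte char #2 = F2 B7 9E A8.
Offset 6: leading byte 0xE0 = 11100000 → 3-byte char #3 = E0 AA 93.
Offset 9: leading byte 0xF3 = 11110011 → 4-byte char #4 = F3 B8 A2 86.
Offset 13: leading byte 0xEA = 11101010 → 3-byte char #5 = EA 9C B0.
Offset 16: leading byte 0xF1 = 11110001 → 4-byte char #6 = F1 9C A2 88.
Offset 20: leading byte 0xE1 = 11100001 → 3-byte char #7 = E1 84 8D.
Offset 23: leading byte 0xF0 = 11110000 → 4-byte char #8 = F0 90 80 83.
Leading byte 0xF0 = 11110000 matches 11110xxx → 4-byte sequence.
Byte 1: 0xF0 = 11110000, payload 000 (3 bits).
Byte 2: 0x90 = 10010000 (10xxxxxx ✓), payload 010000.
Byte 3: 0x80 = 10000000 (10xxxxxx ✓), payload 000000.
Byte 4: 0x83 = 10000011 (10xxxxxx ✓), payload 000011.
Concatenate: 000010000000000000011 = 0x10003 (21 bits → U+10003).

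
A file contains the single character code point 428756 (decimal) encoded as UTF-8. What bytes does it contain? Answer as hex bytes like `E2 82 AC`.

U+68AD4 = 0x68AD4 = 428756 decimal. In range U+10000–U+10FFFF → 4-byte form: 11110xxx 10xxxxxx 10xxxxxx 10xxxxxx.
Binary (21 bits): 001101000101011010100.
Split 3+6+6+6: 001 | 101000 | 101011 | 010100.
Byte 1: 11110001 = 0xF1.
Byte 2: 10101000 = 0xA8.
Byte 3: 10101011 = 0xAB.
Byte 4: 10010100 = 0x94.

F1 A8 AB 94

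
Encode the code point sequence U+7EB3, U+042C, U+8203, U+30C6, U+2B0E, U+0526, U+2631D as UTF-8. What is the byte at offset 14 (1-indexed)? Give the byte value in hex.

1-indexed offset 14 is 0-indexed offset 13.
U+7EB3 → 3-byte form E7 BA B3 at offsets 0–2.
U+042C → 2-byte form D0 AC at offsets 3–4.
U+8203 → 3-byte form E8 88 83 at offsets 5–7.
U+30C6 → 3-byte form E3 83 86 at offsets 8–10.
U+2B0E → 3-byte form E2 AC 8E at offsets 11–13.
Offset 13 falls in char 5's range; it's byte 3 of E2 AC 8E = 0x8E.

0x8E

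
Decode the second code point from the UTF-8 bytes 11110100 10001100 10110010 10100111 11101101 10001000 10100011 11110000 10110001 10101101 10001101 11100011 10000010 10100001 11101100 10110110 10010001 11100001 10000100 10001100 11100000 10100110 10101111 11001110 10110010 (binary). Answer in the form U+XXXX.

U+D223

Offset 0: leading byte 0xF4 = 11110100 → 4-byte char #1 = F4 8C B2 A7.
Offset 4: leading byte 0xED = 11101101 → 3-byte char #2 = ED 88 A3.
Leading byte 0xED = 11101101 matches 1110xxxx → 3-byte sequence.
Byte 1: 0xED = 11101101, payload 1101 (4 bits).
Byte 2: 0x88 = 10001000 (10xxxxxx ✓), payload 001000.
Byte 3: 0xA3 = 10100011 (10xxxxxx ✓), payload 100011.
Concatenate: 1101001000100011 = 0xD223 (16 bits → U+D223).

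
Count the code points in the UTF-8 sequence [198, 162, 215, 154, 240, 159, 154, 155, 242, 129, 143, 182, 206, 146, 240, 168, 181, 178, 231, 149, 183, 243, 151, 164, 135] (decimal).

8

Byte at offset 0: 0xC6 = 11000110 → 2-byte char (#1). Advance 2.
Byte at offset 2: 0xD7 = 11010111 → 2-byte char (#2). Advance 2.
Byte at offset 4: 0xF0 = 11110000 → 4-byte char (#3). Advance 4.
Byte at offset 8: 0xF2 = 11110010 → 4-byte char (#4). Advance 4.
Byte at offset 12: 0xCE = 11001110 → 2-byte char (#5). Advance 2.
Byte at offset 14: 0xF0 = 11110000 → 4-byte char (#6). Advance 4.
Byte at offset 18: 0xE7 = 11100111 → 3-byte char (#7). Advance 3.
Byte at offset 21: 0xF3 = 11110011 → 4-byte char (#8). Advance 4.
Reached end at offset 25 after 8 code points.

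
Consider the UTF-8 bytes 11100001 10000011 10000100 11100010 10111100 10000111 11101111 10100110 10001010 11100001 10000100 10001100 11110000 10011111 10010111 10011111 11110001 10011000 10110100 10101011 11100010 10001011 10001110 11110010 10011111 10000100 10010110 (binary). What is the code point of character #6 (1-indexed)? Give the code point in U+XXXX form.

Offset 0: leading byte 0xE1 = 11100001 → 3-byte char #1 = E1 83 84.
Offset 3: leading byte 0xE2 = 11100010 → 3-byte char #2 = E2 BC 87.
Offset 6: leading byte 0xEF = 11101111 → 3-byte char #3 = EF A6 8A.
Offset 9: leading byte 0xE1 = 11100001 → 3-byte char #4 = E1 84 8C.
Offset 12: leading byte 0xF0 = 11110000 → 4-byte char #5 = F0 9F 97 9F.
Offset 16: leading byte 0xF1 = 11110001 → 4-byte char #6 = F1 98 B4 AB.
Leading byte 0xF1 = 11110001 matches 11110xxx → 4-byte sequence.
Byte 1: 0xF1 = 11110001, payload 001 (3 bits).
Byte 2: 0x98 = 10011000 (10xxxxxx ✓), payload 011000.
Byte 3: 0xB4 = 10110100 (10xxxxxx ✓), payload 110100.
Byte 4: 0xAB = 10101011 (10xxxxxx ✓), payload 101011.
Concatenate: 001011000110100101011 = 0x58D2B (21 bits → U+58D2B).

U+58D2B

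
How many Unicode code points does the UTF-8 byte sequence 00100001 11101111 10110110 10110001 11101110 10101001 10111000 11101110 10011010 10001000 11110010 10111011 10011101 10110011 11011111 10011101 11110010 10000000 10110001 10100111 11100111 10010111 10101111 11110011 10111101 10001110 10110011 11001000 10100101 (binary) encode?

10

Byte at offset 0: 0x21 = 00100001 → 1-byte char (#1). Advance 1.
Byte at offset 1: 0xEF = 11101111 → 3-byte char (#2). Advance 3.
Byte at offset 4: 0xEE = 11101110 → 3-byte char (#3). Advance 3.
Byte at offset 7: 0xEE = 11101110 → 3-byte char (#4). Advance 3.
Byte at offset 10: 0xF2 = 11110010 → 4-byte char (#5). Advance 4.
Byte at offset 14: 0xDF = 11011111 → 2-byte char (#6). Advance 2.
Byte at offset 16: 0xF2 = 11110010 → 4-byte char (#7). Advance 4.
Byte at offset 20: 0xE7 = 11100111 → 3-byte char (#8). Advance 3.
Byte at offset 23: 0xF3 = 11110011 → 4-byte char (#9). Advance 4.
Byte at offset 27: 0xC8 = 11001000 → 2-byte char (#10). Advance 2.
Reached end at offset 29 after 10 code points.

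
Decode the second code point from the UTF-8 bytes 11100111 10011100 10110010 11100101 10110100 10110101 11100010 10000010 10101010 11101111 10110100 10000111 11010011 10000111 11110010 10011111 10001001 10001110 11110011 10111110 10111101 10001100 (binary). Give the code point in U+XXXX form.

Offset 0: leading byte 0xE7 = 11100111 → 3-byte char #1 = E7 9C B2.
Offset 3: leading byte 0xE5 = 11100101 → 3-byte char #2 = E5 B4 B5.
Leading byte 0xE5 = 11100101 matches 1110xxxx → 3-byte sequence.
Byte 1: 0xE5 = 11100101, payload 0101 (4 bits).
Byte 2: 0xB4 = 10110100 (10xxxxxx ✓), payload 110100.
Byte 3: 0xB5 = 10110101 (10xxxxxx ✓), payload 110101.
Concatenate: 0101110100110101 = 0x5D35 (16 bits → U+5D35).

U+5D35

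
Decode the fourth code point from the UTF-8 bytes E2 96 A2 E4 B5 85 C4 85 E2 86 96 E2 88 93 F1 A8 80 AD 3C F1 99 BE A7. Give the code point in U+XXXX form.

U+2196

Offset 0: leading byte 0xE2 = 11100010 → 3-byte char #1 = E2 96 A2.
Offset 3: leading byte 0xE4 = 11100100 → 3-byte char #2 = E4 B5 85.
Offset 6: leading byte 0xC4 = 11000100 → 2-byte char #3 = C4 85.
Offset 8: leading byte 0xE2 = 11100010 → 3-byte char #4 = E2 86 96.
Leading byte 0xE2 = 11100010 matches 1110xxxx → 3-byte sequence.
Byte 1: 0xE2 = 11100010, payload 0010 (4 bits).
Byte 2: 0x86 = 10000110 (10xxxxxx ✓), payload 000110.
Byte 3: 0x96 = 10010110 (10xxxxxx ✓), payload 010110.
Concatenate: 0010000110010110 = 0x2196 (16 bits → U+2196).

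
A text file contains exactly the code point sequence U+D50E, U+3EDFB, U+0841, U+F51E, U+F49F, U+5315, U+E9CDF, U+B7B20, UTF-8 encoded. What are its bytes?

ED 94 8E F0 BE B7 BB E0 A1 81 EF 94 9E EF 92 9F E5 8C 95 F3 A9 B3 9F F2 B7 AC A0

U+D50E: 3-byte form → ED 94 8E.
U+3EDFB: 4-byte form → F0 BE B7 BB.
U+0841: 3-byte form → E0 A1 81.
U+F51E: 3-byte form → EF 94 9E.
U+F49F: 3-byte form → EF 92 9F.
U+5315: 3-byte form → E5 8C 95.
U+E9CDF: 4-byte form → F3 A9 B3 9F.
U+B7B20: 4-byte form → F2 B7 AC A0.
Concatenated (27 bytes): ED 94 8E F0 BE B7 BB E0 A1 81 EF 94 9E EF 92 9F E5 8C 95 F3 A9 B3 9F F2 B7 AC A0.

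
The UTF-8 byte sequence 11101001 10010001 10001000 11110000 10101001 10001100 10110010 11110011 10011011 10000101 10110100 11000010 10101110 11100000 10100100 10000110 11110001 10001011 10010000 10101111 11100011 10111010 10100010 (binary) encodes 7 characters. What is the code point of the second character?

Offset 0: leading byte 0xE9 = 11101001 → 3-byte char #1 = E9 91 88.
Offset 3: leading byte 0xF0 = 11110000 → 4-byte char #2 = F0 A9 8C B2.
Leading byte 0xF0 = 11110000 matches 11110xxx → 4-byte sequence.
Byte 1: 0xF0 = 11110000, payload 000 (3 bits).
Byte 2: 0xA9 = 10101001 (10xxxxxx ✓), payload 101001.
Byte 3: 0x8C = 10001100 (10xxxxxx ✓), payload 001100.
Byte 4: 0xB2 = 10110010 (10xxxxxx ✓), payload 110010.
Concatenate: 000101001001100110010 = 0x29332 (21 bits → U+29332).

U+29332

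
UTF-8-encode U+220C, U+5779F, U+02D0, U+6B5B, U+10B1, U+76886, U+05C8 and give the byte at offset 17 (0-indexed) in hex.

U+220C → 3-byte form E2 88 8C at offsets 0–2.
U+5779F → 4-byte form F1 97 9E 9F at offsets 3–6.
U+02D0 → 2-byte form CB 90 at offsets 7–8.
U+6B5B → 3-byte form E6 AD 9B at offsets 9–11.
U+10B1 → 3-byte form E1 82 B1 at offsets 12–14.
U+76886 → 4-byte form F1 B6 A2 86 at offsets 15–18.
Offset 17 falls in char 6's range; it's byte 3 of F1 B6 A2 86 = 0xA2.

0xA2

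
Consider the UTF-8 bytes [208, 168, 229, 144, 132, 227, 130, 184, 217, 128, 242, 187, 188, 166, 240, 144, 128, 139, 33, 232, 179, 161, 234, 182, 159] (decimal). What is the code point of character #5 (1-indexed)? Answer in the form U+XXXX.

Offset 0: leading byte 0xD0 = 11010000 → 2-byte char #1 = D0 A8.
Offset 2: leading byte 0xE5 = 11100101 → 3-byte char #2 = E5 90 84.
Offset 5: leading byte 0xE3 = 11100011 → 3-byte char #3 = E3 82 B8.
Offset 8: leading byte 0xD9 = 11011001 → 2-byte char #4 = D9 80.
Offset 10: leading byte 0xF2 = 11110010 → 4-byte char #5 = F2 BB BC A6.
Leading byte 0xF2 = 11110010 matches 11110xxx → 4-byte sequence.
Byte 1: 0xF2 = 11110010, payload 010 (3 bits).
Byte 2: 0xBB = 10111011 (10xxxxxx ✓), payload 111011.
Byte 3: 0xBC = 10111100 (10xxxxxx ✓), payload 111100.
Byte 4: 0xA6 = 10100110 (10xxxxxx ✓), payload 100110.
Concatenate: 010111011111100100110 = 0xBBF26 (21 bits → U+BBF26).

U+BBF26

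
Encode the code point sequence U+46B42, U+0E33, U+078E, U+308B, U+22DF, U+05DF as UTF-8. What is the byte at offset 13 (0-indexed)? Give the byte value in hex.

U+46B42 → 4-byte form F1 86 AD 82 at offsets 0–3.
U+0E33 → 3-byte form E0 B8 B3 at offsets 4–6.
U+078E → 2-byte form DE 8E at offsets 7–8.
U+308B → 3-byte form E3 82 8B at offsets 9–11.
U+22DF → 3-byte form E2 8B 9F at offsets 12–14.
Offset 13 falls in char 5's range; it's byte 2 of E2 8B 9F = 0x8B.

0x8B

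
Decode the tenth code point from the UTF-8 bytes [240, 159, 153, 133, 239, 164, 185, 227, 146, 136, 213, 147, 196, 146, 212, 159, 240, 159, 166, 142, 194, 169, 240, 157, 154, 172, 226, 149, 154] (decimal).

Offset 0: leading byte 0xF0 = 11110000 → 4-byte char #1 = F0 9F 99 85.
Offset 4: leading byte 0xEF = 11101111 → 3-byte char #2 = EF A4 B9.
Offset 7: leading byte 0xE3 = 11100011 → 3-byte char #3 = E3 92 88.
Offset 10: leading byte 0xD5 = 11010101 → 2-byte char #4 = D5 93.
Offset 12: leading byte 0xC4 = 11000100 → 2-byte char #5 = C4 92.
Offset 14: leading byte 0xD4 = 11010100 → 2-byte char #6 = D4 9F.
Offset 16: leading byte 0xF0 = 11110000 → 4-byte char #7 = F0 9F A6 8E.
Offset 20: leading byte 0xC2 = 11000010 → 2-byte char #8 = C2 A9.
Offset 22: leading byte 0xF0 = 11110000 → 4-byte char #9 = F0 9D 9A AC.
Offset 26: leading byte 0xE2 = 11100010 → 3-byte char #10 = E2 95 9A.
Leading byte 0xE2 = 11100010 matches 1110xxxx → 3-byte sequence.
Byte 1: 0xE2 = 11100010, payload 0010 (4 bits).
Byte 2: 0x95 = 10010101 (10xxxxxx ✓), payload 010101.
Byte 3: 0x9A = 10011010 (10xxxxxx ✓), payload 011010.
Concatenate: 0010010101011010 = 0x255A (16 bits → U+255A).

U+255A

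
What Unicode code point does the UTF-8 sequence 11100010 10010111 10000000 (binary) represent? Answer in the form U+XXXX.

Leading byte 0xE2 = 11100010 matches 1110xxxx → 3-byte sequence.
Byte 1: 0xE2 = 11100010, payload 0010 (4 bits).
Byte 2: 0x97 = 10010111 (10xxxxxx ✓), payload 010111.
Byte 3: 0x80 = 10000000 (10xxxxxx ✓), payload 000000.
Concatenate: 0010010111000000 = 0x25C0 (16 bits → U+25C0).

U+25C0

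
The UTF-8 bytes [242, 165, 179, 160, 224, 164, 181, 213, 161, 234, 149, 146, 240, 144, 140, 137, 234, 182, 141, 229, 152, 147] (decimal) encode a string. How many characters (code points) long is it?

7

Byte at offset 0: 0xF2 = 11110010 → 4-byte char (#1). Advance 4.
Byte at offset 4: 0xE0 = 11100000 → 3-byte char (#2). Advance 3.
Byte at offset 7: 0xD5 = 11010101 → 2-byte char (#3). Advance 2.
Byte at offset 9: 0xEA = 11101010 → 3-byte char (#4). Advance 3.
Byte at offset 12: 0xF0 = 11110000 → 4-byte char (#5). Advance 4.
Byte at offset 16: 0xEA = 11101010 → 3-byte char (#6). Advance 3.
Byte at offset 19: 0xE5 = 11100101 → 3-byte char (#7). Advance 3.
Reached end at offset 22 after 7 code points.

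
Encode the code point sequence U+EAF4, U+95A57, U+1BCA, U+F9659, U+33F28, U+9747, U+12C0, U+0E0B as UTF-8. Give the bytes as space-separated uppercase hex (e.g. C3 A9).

U+EAF4: 3-byte form → EE AB B4.
U+95A57: 4-byte form → F2 95 A9 97.
U+1BCA: 3-byte form → E1 AF 8A.
U+F9659: 4-byte form → F3 B9 99 99.
U+33F28: 4-byte form → F0 B3 BC A8.
U+9747: 3-byte form → E9 9D 87.
U+12C0: 3-byte form → E1 8B 80.
U+0E0B: 3-byte form → E0 B8 8B.
Concatenated (27 bytes): EE AB B4 F2 95 A9 97 E1 AF 8A F3 B9 99 99 F0 B3 BC A8 E9 9D 87 E1 8B 80 E0 B8 8B.

EE AB B4 F2 95 A9 97 E1 AF 8A F3 B9 99 99 F0 B3 BC A8 E9 9D 87 E1 8B 80 E0 B8 8B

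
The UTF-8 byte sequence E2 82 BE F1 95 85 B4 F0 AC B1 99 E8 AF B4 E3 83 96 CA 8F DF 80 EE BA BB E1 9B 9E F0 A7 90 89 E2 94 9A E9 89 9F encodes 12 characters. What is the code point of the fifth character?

Offset 0: leading byte 0xE2 = 11100010 → 3-byte char #1 = E2 82 BE.
Offset 3: leading byte 0xF1 = 11110001 → 4-byte char #2 = F1 95 85 B4.
Offset 7: leading byte 0xF0 = 11110000 → 4-byte char #3 = F0 AC B1 99.
Offset 11: leading byte 0xE8 = 11101000 → 3-byte char #4 = E8 AF B4.
Offset 14: leading byte 0xE3 = 11100011 → 3-byte char #5 = E3 83 96.
Leading byte 0xE3 = 11100011 matches 1110xxxx → 3-byte sequence.
Byte 1: 0xE3 = 11100011, payload 0011 (4 bits).
Byte 2: 0x83 = 10000011 (10xxxxxx ✓), payload 000011.
Byte 3: 0x96 = 10010110 (10xxxxxx ✓), payload 010110.
Concatenate: 0011000011010110 = 0x30D6 (16 bits → U+30D6).

U+30D6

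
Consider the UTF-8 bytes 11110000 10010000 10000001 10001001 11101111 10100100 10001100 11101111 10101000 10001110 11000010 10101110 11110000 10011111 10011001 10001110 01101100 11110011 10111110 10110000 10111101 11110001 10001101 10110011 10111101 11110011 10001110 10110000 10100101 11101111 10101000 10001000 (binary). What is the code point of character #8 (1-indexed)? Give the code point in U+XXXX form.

U+4DCFD

Offset 0: leading byte 0xF0 = 11110000 → 4-byte char #1 = F0 90 81 89.
Offset 4: leading byte 0xEF = 11101111 → 3-byte char #2 = EF A4 8C.
Offset 7: leading byte 0xEF = 11101111 → 3-byte char #3 = EF A8 8E.
Offset 10: leading byte 0xC2 = 11000010 → 2-byte char #4 = C2 AE.
Offset 12: leading byte 0xF0 = 11110000 → 4-byte char #5 = F0 9F 99 8E.
Offset 16: leading byte 0x6C = 01101100 → 1-byte char #6 = 6C.
Offset 17: leading byte 0xF3 = 11110011 → 4-byte char #7 = F3 BE B0 BD.
Offset 21: leading byte 0xF1 = 11110001 → 4-byte char #8 = F1 8D B3 BD.
Leading byte 0xF1 = 11110001 matches 11110xxx → 4-byte sequence.
Byte 1: 0xF1 = 11110001, payload 001 (3 bits).
Byte 2: 0x8D = 10001101 (10xxxxxx ✓), payload 001101.
Byte 3: 0xB3 = 10110011 (10xxxxxx ✓), payload 110011.
Byte 4: 0xBD = 10111101 (10xxxxxx ✓), payload 111101.
Concatenate: 001001101110011111101 = 0x4DCFD (21 bits → U+4DCFD).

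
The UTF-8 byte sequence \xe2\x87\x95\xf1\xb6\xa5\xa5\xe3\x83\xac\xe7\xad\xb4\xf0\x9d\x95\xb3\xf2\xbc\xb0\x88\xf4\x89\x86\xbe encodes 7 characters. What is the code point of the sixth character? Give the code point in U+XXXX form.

Offset 0: leading byte 0xE2 = 11100010 → 3-byte char #1 = E2 87 95.
Offset 3: leading byte 0xF1 = 11110001 → 4-byte char #2 = F1 B6 A5 A5.
Offset 7: leading byte 0xE3 = 11100011 → 3-byte char #3 = E3 83 AC.
Offset 10: leading byte 0xE7 = 11100111 → 3-byte char #4 = E7 AD B4.
Offset 13: leading byte 0xF0 = 11110000 → 4-byte char #5 = F0 9D 95 B3.
Offset 17: leading byte 0xF2 = 11110010 → 4-byte char #6 = F2 BC B0 88.
Leading byte 0xF2 = 11110010 matches 11110xxx → 4-byte sequence.
Byte 1: 0xF2 = 11110010, payload 010 (3 bits).
Byte 2: 0xBC = 10111100 (10xxxxxx ✓), payload 111100.
Byte 3: 0xB0 = 10110000 (10xxxxxx ✓), payload 110000.
Byte 4: 0x88 = 10001000 (10xxxxxx ✓), payload 001000.
Concatenate: 010111100110000001000 = 0xBCC08 (21 bits → U+BCC08).

U+BCC08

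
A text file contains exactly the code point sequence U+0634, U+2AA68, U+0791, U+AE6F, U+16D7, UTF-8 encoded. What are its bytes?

D8 B4 F0 AA A9 A8 DE 91 EA B9 AF E1 9B 97

U+0634: 2-byte form → D8 B4.
U+2AA68: 4-byte form → F0 AA A9 A8.
U+0791: 2-byte form → DE 91.
U+AE6F: 3-byte form → EA B9 AF.
U+16D7: 3-byte form → E1 9B 97.
Concatenated (14 bytes): D8 B4 F0 AA A9 A8 DE 91 EA B9 AF E1 9B 97.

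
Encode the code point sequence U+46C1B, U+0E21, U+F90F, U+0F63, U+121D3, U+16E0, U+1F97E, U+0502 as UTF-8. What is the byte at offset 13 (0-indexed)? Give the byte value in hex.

0xF0

U+46C1B → 4-byte form F1 86 B0 9B at offsets 0–3.
U+0E21 → 3-byte form E0 B8 A1 at offsets 4–6.
U+F90F → 3-byte form EF A4 8F at offsets 7–9.
U+0F63 → 3-byte form E0 BD A3 at offsets 10–12.
U+121D3 → 4-byte form F0 92 87 93 at offsets 13–16.
Offset 13 falls in char 5's range; it's byte 1 of F0 92 87 93 = 0xF0.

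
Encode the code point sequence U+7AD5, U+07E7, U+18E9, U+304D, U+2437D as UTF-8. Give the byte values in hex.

E7 AB 95 DF A7 E1 A3 A9 E3 81 8D F0 A4 8D BD

U+7AD5: 3-byte form → E7 AB 95.
U+07E7: 2-byte form → DF A7.
U+18E9: 3-byte form → E1 A3 A9.
U+304D: 3-byte form → E3 81 8D.
U+2437D: 4-byte form → F0 A4 8D BD.
Concatenated (15 bytes): E7 AB 95 DF A7 E1 A3 A9 E3 81 8D F0 A4 8D BD.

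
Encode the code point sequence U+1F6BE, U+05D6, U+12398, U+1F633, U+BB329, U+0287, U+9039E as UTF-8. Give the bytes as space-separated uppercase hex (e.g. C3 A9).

F0 9F 9A BE D7 96 F0 92 8E 98 F0 9F 98 B3 F2 BB 8C A9 CA 87 F2 90 8E 9E

U+1F6BE: 4-byte form → F0 9F 9A BE.
U+05D6: 2-byte form → D7 96.
U+12398: 4-byte form → F0 92 8E 98.
U+1F633: 4-byte form → F0 9F 98 B3.
U+BB329: 4-byte form → F2 BB 8C A9.
U+0287: 2-byte form → CA 87.
U+9039E: 4-byte form → F2 90 8E 9E.
Concatenated (24 bytes): F0 9F 9A BE D7 96 F0 92 8E 98 F0 9F 98 B3 F2 BB 8C A9 CA 87 F2 90 8E 9E.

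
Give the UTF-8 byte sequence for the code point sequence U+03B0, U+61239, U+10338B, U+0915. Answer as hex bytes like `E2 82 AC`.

U+03B0: 2-byte form → CE B0.
U+61239: 4-byte form → F1 A1 88 B9.
U+10338B: 4-byte form → F4 83 8E 8B.
U+0915: 3-byte form → E0 A4 95.
Concatenated (13 bytes): CE B0 F1 A1 88 B9 F4 83 8E 8B E0 A4 95.

CE B0 F1 A1 88 B9 F4 83 8E 8B E0 A4 95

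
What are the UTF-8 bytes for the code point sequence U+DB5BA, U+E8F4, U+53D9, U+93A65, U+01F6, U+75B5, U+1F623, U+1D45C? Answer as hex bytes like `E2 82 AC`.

U+DB5BA: 4-byte form → F3 9B 96 BA.
U+E8F4: 3-byte form → EE A3 B4.
U+53D9: 3-byte form → E5 8F 99.
U+93A65: 4-byte form → F2 93 A9 A5.
U+01F6: 2-byte form → C7 B6.
U+75B5: 3-byte form → E7 96 B5.
U+1F623: 4-byte form → F0 9F 98 A3.
U+1D45C: 4-byte form → F0 9D 91 9C.
Concatenated (27 bytes): F3 9B 96 BA EE A3 B4 E5 8F 99 F2 93 A9 A5 C7 B6 E7 96 B5 F0 9F 98 A3 F0 9D 91 9C.

F3 9B 96 BA EE A3 B4 E5 8F 99 F2 93 A9 A5 C7 B6 E7 96 B5 F0 9F 98 A3 F0 9D 91 9C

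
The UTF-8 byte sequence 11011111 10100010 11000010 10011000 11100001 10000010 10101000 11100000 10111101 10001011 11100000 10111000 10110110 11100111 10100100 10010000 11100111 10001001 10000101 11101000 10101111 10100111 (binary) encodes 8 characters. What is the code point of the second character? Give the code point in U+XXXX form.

Offset 0: leading byte 0xDF = 11011111 → 2-byte char #1 = DF A2.
Offset 2: leading byte 0xC2 = 11000010 → 2-byte char #2 = C2 98.
Leading byte 0xC2 = 11000010 matches 110xxxxx → 2-byte sequence.
Byte 1: 0xC2 = 11000010, payload 00010 (5 bits).
Byte 2: 0x98 = 10011000 (10xxxxxx ✓), payload 011000.
Concatenate: 00010011000 = 0x98 (11 bits → U+0098).

U+0098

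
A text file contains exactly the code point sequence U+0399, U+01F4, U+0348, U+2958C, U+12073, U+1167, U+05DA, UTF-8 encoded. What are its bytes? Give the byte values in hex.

U+0399: 2-byte form → CE 99.
U+01F4: 2-byte form → C7 B4.
U+0348: 2-byte form → CD 88.
U+2958C: 4-byte form → F0 A9 96 8C.
U+12073: 4-byte form → F0 92 81 B3.
U+1167: 3-byte form → E1 85 A7.
U+05DA: 2-byte form → D7 9A.
Concatenated (19 bytes): CE 99 C7 B4 CD 88 F0 A9 96 8C F0 92 81 B3 E1 85 A7 D7 9A.

CE 99 C7 B4 CD 88 F0 A9 96 8C F0 92 81 B3 E1 85 A7 D7 9A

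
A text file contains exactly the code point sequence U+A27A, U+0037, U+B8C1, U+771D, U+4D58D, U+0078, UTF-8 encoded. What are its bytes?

EA 89 BA 37 EB A3 81 E7 9C 9D F1 8D 96 8D 78

U+A27A: 3-byte form → EA 89 BA.
U+0037: 1-byte form → 37.
U+B8C1: 3-byte form → EB A3 81.
U+771D: 3-byte form → E7 9C 9D.
U+4D58D: 4-byte form → F1 8D 96 8D.
U+0078: 1-byte form → 78.
Concatenated (15 bytes): EA 89 BA 37 EB A3 81 E7 9C 9D F1 8D 96 8D 78.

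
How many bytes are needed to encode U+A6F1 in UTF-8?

3

U+A6F1 = 0xA6F1. UTF-8 uses 1 byte below 0x80, 2 below 0x800, 3 below 0x10000, 4 up to 0x10FFFF. 0xA6F1 is in U+0800–U+FFFF → 3 bytes.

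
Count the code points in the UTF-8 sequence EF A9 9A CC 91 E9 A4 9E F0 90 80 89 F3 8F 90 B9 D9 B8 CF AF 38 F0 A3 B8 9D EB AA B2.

10

Byte at offset 0: 0xEF = 11101111 → 3-byte char (#1). Advance 3.
Byte at offset 3: 0xCC = 11001100 → 2-byte char (#2). Advance 2.
Byte at offset 5: 0xE9 = 11101001 → 3-byte char (#3). Advance 3.
Byte at offset 8: 0xF0 = 11110000 → 4-byte char (#4). Advance 4.
Byte at offset 12: 0xF3 = 11110011 → 4-byte char (#5). Advance 4.
Byte at offset 16: 0xD9 = 11011001 → 2-byte char (#6). Advance 2.
Byte at offset 18: 0xCF = 11001111 → 2-byte char (#7). Advance 2.
Byte at offset 20: 0x38 = 00111000 → 1-byte char (#8). Advance 1.
Byte at offset 21: 0xF0 = 11110000 → 4-byte char (#9). Advance 4.
Byte at offset 25: 0xEB = 11101011 → 3-byte char (#10). Advance 3.
Reached end at offset 28 after 10 code points.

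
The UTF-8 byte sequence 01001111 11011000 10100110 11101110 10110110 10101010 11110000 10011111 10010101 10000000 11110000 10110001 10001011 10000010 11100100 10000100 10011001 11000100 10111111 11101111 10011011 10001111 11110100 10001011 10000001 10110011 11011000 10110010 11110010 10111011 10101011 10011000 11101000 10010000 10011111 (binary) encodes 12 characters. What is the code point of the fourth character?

U+1F540

Offset 0: leading byte 0x4F = 01001111 → 1-byte char #1 = 4F.
Offset 1: leading byte 0xD8 = 11011000 → 2-byte char #2 = D8 A6.
Offset 3: leading byte 0xEE = 11101110 → 3-byte char #3 = EE B6 AA.
Offset 6: leading byte 0xF0 = 11110000 → 4-byte char #4 = F0 9F 95 80.
Leading byte 0xF0 = 11110000 matches 11110xxx → 4-byte sequence.
Byte 1: 0xF0 = 11110000, payload 000 (3 bits).
Byte 2: 0x9F = 10011111 (10xxxxxx ✓), payload 011111.
Byte 3: 0x95 = 10010101 (10xxxxxx ✓), payload 010101.
Byte 4: 0x80 = 10000000 (10xxxxxx ✓), payload 000000.
Concatenate: 000011111010101000000 = 0x1F540 (21 bits → U+1F540).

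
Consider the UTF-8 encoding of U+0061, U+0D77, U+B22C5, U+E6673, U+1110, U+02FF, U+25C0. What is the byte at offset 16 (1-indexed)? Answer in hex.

0xCB

1-indexed offset 16 is 0-indexed offset 15.
U+0061 → 1-byte form 61 at offsets 0–0.
U+0D77 → 3-byte form E0 B5 B7 at offsets 1–3.
U+B22C5 → 4-byte form F2 B2 8B 85 at offsets 4–7.
U+E6673 → 4-byte form F3 A6 99 B3 at offsets 8–11.
U+1110 → 3-byte form E1 84 90 at offsets 12–14.
U+02FF → 2-byte form CB BF at offsets 15–16.
Offset 15 falls in char 6's range; it's byte 1 of CB BF = 0xCB.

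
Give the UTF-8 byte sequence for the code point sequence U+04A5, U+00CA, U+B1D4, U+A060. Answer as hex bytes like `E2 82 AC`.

U+04A5: 2-byte form → D2 A5.
U+00CA: 2-byte form → C3 8A.
U+B1D4: 3-byte form → EB 87 94.
U+A060: 3-byte form → EA 81 A0.
Concatenated (10 bytes): D2 A5 C3 8A EB 87 94 EA 81 A0.

D2 A5 C3 8A EB 87 94 EA 81 A0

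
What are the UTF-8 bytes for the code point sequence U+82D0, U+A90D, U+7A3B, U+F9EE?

U+82D0: 3-byte form → E8 8B 90.
U+A90D: 3-byte form → EA A4 8D.
U+7A3B: 3-byte form → E7 A8 BB.
U+F9EE: 3-byte form → EF A7 AE.
Concatenated (12 bytes): E8 8B 90 EA A4 8D E7 A8 BB EF A7 AE.

E8 8B 90 EA A4 8D E7 A8 BB EF A7 AE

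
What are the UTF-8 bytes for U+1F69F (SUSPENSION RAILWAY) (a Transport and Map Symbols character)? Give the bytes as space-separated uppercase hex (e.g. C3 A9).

F0 9F 9A 9F

U+1F69F = 0x1F69F = 128671 decimal. In range U+10000–U+10FFFF → 4-byte form: 11110xxx 10xxxxxx 10xxxxxx 10xxxxxx.
Binary (21 bits): 000011111011010011111.
Split 3+6+6+6: 000 | 011111 | 011010 | 011111.
Byte 1: 11110000 = 0xF0.
Byte 2: 10011111 = 0x9F.
Byte 3: 10011010 = 0x9A.
Byte 4: 10011111 = 0x9F.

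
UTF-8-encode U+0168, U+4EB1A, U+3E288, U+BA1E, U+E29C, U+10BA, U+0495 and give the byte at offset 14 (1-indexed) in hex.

1-indexed offset 14 is 0-indexed offset 13.
U+0168 → 2-byte form C5 A8 at offsets 0–1.
U+4EB1A → 4-byte form F1 8E AC 9A at offsets 2–5.
U+3E288 → 4-byte form F0 BE 8A 88 at offsets 6–9.
U+BA1E → 3-byte form EB A8 9E at offsets 10–12.
U+E29C → 3-byte form EE 8A 9C at offsets 13–15.
Offset 13 falls in char 5's range; it's byte 1 of EE 8A 9C = 0xEE.

0xEE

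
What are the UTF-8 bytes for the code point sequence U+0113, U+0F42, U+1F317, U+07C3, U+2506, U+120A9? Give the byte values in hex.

C4 93 E0 BD 82 F0 9F 8C 97 DF 83 E2 94 86 F0 92 82 A9

U+0113: 2-byte form → C4 93.
U+0F42: 3-byte form → E0 BD 82.
U+1F317: 4-byte form → F0 9F 8C 97.
U+07C3: 2-byte form → DF 83.
U+2506: 3-byte form → E2 94 86.
U+120A9: 4-byte form → F0 92 82 A9.
Concatenated (18 bytes): C4 93 E0 BD 82 F0 9F 8C 97 DF 83 E2 94 86 F0 92 82 A9.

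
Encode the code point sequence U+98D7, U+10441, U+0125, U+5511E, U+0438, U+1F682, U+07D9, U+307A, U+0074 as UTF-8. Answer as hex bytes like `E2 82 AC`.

E9 A3 97 F0 90 91 81 C4 A5 F1 95 84 9E D0 B8 F0 9F 9A 82 DF 99 E3 81 BA 74

U+98D7: 3-byte form → E9 A3 97.
U+10441: 4-byte form → F0 90 91 81.
U+0125: 2-byte form → C4 A5.
U+5511E: 4-byte form → F1 95 84 9E.
U+0438: 2-byte form → D0 B8.
U+1F682: 4-byte form → F0 9F 9A 82.
U+07D9: 2-byte form → DF 99.
U+307A: 3-byte form → E3 81 BA.
U+0074: 1-byte form → 74.
Concatenated (25 bytes): E9 A3 97 F0 90 91 81 C4 A5 F1 95 84 9E D0 B8 F0 9F 9A 82 DF 99 E3 81 BA 74.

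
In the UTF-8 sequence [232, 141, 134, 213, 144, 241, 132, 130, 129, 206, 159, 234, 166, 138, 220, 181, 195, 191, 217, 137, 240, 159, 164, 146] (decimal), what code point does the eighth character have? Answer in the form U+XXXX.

Offset 0: leading byte 0xE8 = 11101000 → 3-byte char #1 = E8 8D 86.
Offset 3: leading byte 0xD5 = 11010101 → 2-byte char #2 = D5 90.
Offset 5: leading byte 0xF1 = 11110001 → 4-byte char #3 = F1 84 82 81.
Offset 9: leading byte 0xCE = 11001110 → 2-byte char #4 = CE 9F.
Offset 11: leading byte 0xEA = 11101010 → 3-byte char #5 = EA A6 8A.
Offset 14: leading byte 0xDC = 11011100 → 2-byte char #6 = DC B5.
Offset 16: leading byte 0xC3 = 11000011 → 2-byte char #7 = C3 BF.
Offset 18: leading byte 0xD9 = 11011001 → 2-byte char #8 = D9 89.
Leading byte 0xD9 = 11011001 matches 110xxxxx → 2-byte sequence.
Byte 1: 0xD9 = 11011001, payload 11001 (5 bits).
Byte 2: 0x89 = 10001001 (10xxxxxx ✓), payload 001001.
Concatenate: 11001001001 = 0x649 (11 bits → U+0649).

U+0649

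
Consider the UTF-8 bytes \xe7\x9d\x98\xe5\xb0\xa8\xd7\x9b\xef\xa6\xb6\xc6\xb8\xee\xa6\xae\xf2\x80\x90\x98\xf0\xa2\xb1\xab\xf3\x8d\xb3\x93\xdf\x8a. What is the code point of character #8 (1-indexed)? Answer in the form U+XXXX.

Offset 0: leading byte 0xE7 = 11100111 → 3-byte char #1 = E7 9D 98.
Offset 3: leading byte 0xE5 = 11100101 → 3-byte char #2 = E5 B0 A8.
Offset 6: leading byte 0xD7 = 11010111 → 2-byte char #3 = D7 9B.
Offset 8: leading byte 0xEF = 11101111 → 3-byte char #4 = EF A6 B6.
Offset 11: leading byte 0xC6 = 11000110 → 2-byte char #5 = C6 B8.
Offset 13: leading byte 0xEE = 11101110 → 3-byte char #6 = EE A6 AE.
Offset 16: leading byte 0xF2 = 11110010 → 4-byte char #7 = F2 80 90 98.
Offset 20: leading byte 0xF0 = 11110000 → 4-byte char #8 = F0 A2 B1 AB.
Leading byte 0xF0 = 11110000 matches 11110xxx → 4-byte sequence.
Byte 1: 0xF0 = 11110000, payload 000 (3 bits).
Byte 2: 0xA2 = 10100010 (10xxxxxx ✓), payload 100010.
Byte 3: 0xB1 = 10110001 (10xxxxxx ✓), payload 110001.
Byte 4: 0xAB = 10101011 (10xxxxxx ✓), payload 101011.
Concatenate: 000100010110001101011 = 0x22C6B (21 bits → U+22C6B).

U+22C6B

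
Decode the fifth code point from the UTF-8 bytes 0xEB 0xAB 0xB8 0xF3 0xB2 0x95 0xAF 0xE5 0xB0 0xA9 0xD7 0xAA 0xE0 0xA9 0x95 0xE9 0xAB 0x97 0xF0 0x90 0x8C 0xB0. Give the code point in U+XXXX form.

U+0A55

Offset 0: leading byte 0xEB = 11101011 → 3-byte char #1 = EB AB B8.
Offset 3: leading byte 0xF3 = 11110011 → 4-byte char #2 = F3 B2 95 AF.
Offset 7: leading byte 0xE5 = 11100101 → 3-byte char #3 = E5 B0 A9.
Offset 10: leading byte 0xD7 = 11010111 → 2-byte char #4 = D7 AA.
Offset 12: leading byte 0xE0 = 11100000 → 3-byte char #5 = E0 A9 95.
Leading byte 0xE0 = 11100000 matches 1110xxxx → 3-byte sequence.
Byte 1: 0xE0 = 11100000, payload 0000 (4 bits).
Byte 2: 0xA9 = 10101001 (10xxxxxx ✓), payload 101001.
Byte 3: 0x95 = 10010101 (10xxxxxx ✓), payload 010101.
Concatenate: 0000101001010101 = 0xA55 (16 bits → U+0A55).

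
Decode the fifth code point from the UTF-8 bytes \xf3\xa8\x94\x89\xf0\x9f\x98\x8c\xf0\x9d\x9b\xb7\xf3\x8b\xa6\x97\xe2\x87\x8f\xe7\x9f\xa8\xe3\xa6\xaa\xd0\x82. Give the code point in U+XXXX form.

Offset 0: leading byte 0xF3 = 11110011 → 4-byte char #1 = F3 A8 94 89.
Offset 4: leading byte 0xF0 = 11110000 → 4-byte char #2 = F0 9F 98 8C.
Offset 8: leading byte 0xF0 = 11110000 → 4-byte char #3 = F0 9D 9B B7.
Offset 12: leading byte 0xF3 = 11110011 → 4-byte char #4 = F3 8B A6 97.
Offset 16: leading byte 0xE2 = 11100010 → 3-byte char #5 = E2 87 8F.
Leading byte 0xE2 = 11100010 matches 1110xxxx → 3-byte sequence.
Byte 1: 0xE2 = 11100010, payload 0010 (4 bits).
Byte 2: 0x87 = 10000111 (10xxxxxx ✓), payload 000111.
Byte 3: 0x8F = 10001111 (10xxxxxx ✓), payload 001111.
Concatenate: 0010000111001111 = 0x21CF (16 bits → U+21CF).

U+21CF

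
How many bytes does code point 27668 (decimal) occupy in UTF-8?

3

U+6C14 = 0x6C14. UTF-8 uses 1 byte below 0x80, 2 below 0x800, 3 below 0x10000, 4 up to 0x10FFFF. 0x6C14 is in U+0800–U+FFFF → 3 bytes.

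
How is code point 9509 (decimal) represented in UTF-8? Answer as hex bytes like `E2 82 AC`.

E2 94 A5

U+2525 = 0x2525 = 9509 decimal. In range U+0800–U+FFFF → 3-byte form: 1110xxxx 10xxxxxx 10xxxxxx.
Binary (16 bits): 0010010100100101.
Split 4+6+6: 0010 | 010100 | 100101.
Byte 1: 11100010 = 0xE2.
Byte 2: 10010100 = 0x94.
Byte 3: 10100101 = 0xA5.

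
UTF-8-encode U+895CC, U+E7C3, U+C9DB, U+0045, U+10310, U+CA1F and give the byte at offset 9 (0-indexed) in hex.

0x9B

U+895CC → 4-byte form F2 89 97 8C at offsets 0–3.
U+E7C3 → 3-byte form EE 9F 83 at offsets 4–6.
U+C9DB → 3-byte form EC A7 9B at offsets 7–9.
Offset 9 falls in char 3's range; it's byte 3 of EC A7 9B = 0x9B.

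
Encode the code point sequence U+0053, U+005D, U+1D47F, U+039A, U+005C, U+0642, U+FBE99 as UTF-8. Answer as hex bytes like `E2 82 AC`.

53 5D F0 9D 91 BF CE 9A 5C D9 82 F3 BB BA 99

U+0053: 1-byte form → 53.
U+005D: 1-byte form → 5D.
U+1D47F: 4-byte form → F0 9D 91 BF.
U+039A: 2-byte form → CE 9A.
U+005C: 1-byte form → 5C.
U+0642: 2-byte form → D9 82.
U+FBE99: 4-byte form → F3 BB BA 99.
Concatenated (15 bytes): 53 5D F0 9D 91 BF CE 9A 5C D9 82 F3 BB BA 99.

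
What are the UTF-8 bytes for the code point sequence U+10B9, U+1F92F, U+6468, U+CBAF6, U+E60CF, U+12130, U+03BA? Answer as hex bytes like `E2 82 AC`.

U+10B9: 3-byte form → E1 82 B9.
U+1F92F: 4-byte form → F0 9F A4 AF.
U+6468: 3-byte form → E6 91 A8.
U+CBAF6: 4-byte form → F3 8B AB B6.
U+E60CF: 4-byte form → F3 A6 83 8F.
U+12130: 4-byte form → F0 92 84 B0.
U+03BA: 2-byte form → CE BA.
Concatenated (24 bytes): E1 82 B9 F0 9F A4 AF E6 91 A8 F3 8B AB B6 F3 A6 83 8F F0 92 84 B0 CE BA.

E1 82 B9 F0 9F A4 AF E6 91 A8 F3 8B AB B6 F3 A6 83 8F F0 92 84 B0 CE BA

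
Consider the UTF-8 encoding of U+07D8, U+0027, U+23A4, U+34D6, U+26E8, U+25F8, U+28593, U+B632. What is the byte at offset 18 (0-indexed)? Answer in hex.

U+07D8 → 2-byte form DF 98 at offsets 0–1.
U+0027 → 1-byte form 27 at offsets 2–2.
U+23A4 → 3-byte form E2 8E A4 at offsets 3–5.
U+34D6 → 3-byte form E3 93 96 at offsets 6–8.
U+26E8 → 3-byte form E2 9B A8 at offsets 9–11.
U+25F8 → 3-byte form E2 97 B8 at offsets 12–14.
U+28593 → 4-byte form F0 A8 96 93 at offsets 15–18.
Offset 18 falls in char 7's range; it's byte 4 of F0 A8 96 93 = 0x93.

0x93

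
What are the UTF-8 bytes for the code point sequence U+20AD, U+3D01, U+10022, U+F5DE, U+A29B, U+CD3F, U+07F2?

U+20AD: 3-byte form → E2 82 AD.
U+3D01: 3-byte form → E3 B4 81.
U+10022: 4-byte form → F0 90 80 A2.
U+F5DE: 3-byte form → EF 97 9E.
U+A29B: 3-byte form → EA 8A 9B.
U+CD3F: 3-byte form → EC B4 BF.
U+07F2: 2-byte form → DF B2.
Concatenated (21 bytes): E2 82 AD E3 B4 81 F0 90 80 A2 EF 97 9E EA 8A 9B EC B4 BF DF B2.

E2 82 AD E3 B4 81 F0 90 80 A2 EF 97 9E EA 8A 9B EC B4 BF DF B2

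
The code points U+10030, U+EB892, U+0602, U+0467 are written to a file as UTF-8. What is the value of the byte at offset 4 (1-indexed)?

0xB0

1-indexed offset 4 is 0-indexed offset 3.
U+10030 → 4-byte form F0 90 80 B0 at offsets 0–3.
Offset 3 falls in char 1's range; it's byte 4 of F0 90 80 B0 = 0xB0.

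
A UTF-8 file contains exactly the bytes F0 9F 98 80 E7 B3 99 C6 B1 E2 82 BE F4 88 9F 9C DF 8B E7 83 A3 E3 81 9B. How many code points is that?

Byte at offset 0: 0xF0 = 11110000 → 4-byte char (#1). Advance 4.
Byte at offset 4: 0xE7 = 11100111 → 3-byte char (#2). Advance 3.
Byte at offset 7: 0xC6 = 11000110 → 2-byte char (#3). Advance 2.
Byte at offset 9: 0xE2 = 11100010 → 3-byte char (#4). Advance 3.
Byte at offset 12: 0xF4 = 11110100 → 4-byte char (#5). Advance 4.
Byte at offset 16: 0xDF = 11011111 → 2-byte char (#6). Advance 2.
Byte at offset 18: 0xE7 = 11100111 → 3-byte char (#7). Advance 3.
Byte at offset 21: 0xE3 = 11100011 → 3-byte char (#8). Advance 3.
Reached end at offset 24 after 8 code points.

8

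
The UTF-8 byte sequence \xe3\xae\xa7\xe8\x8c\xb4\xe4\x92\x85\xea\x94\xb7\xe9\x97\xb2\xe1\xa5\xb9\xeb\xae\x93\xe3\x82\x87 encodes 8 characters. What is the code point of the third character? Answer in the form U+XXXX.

U+4485

Offset 0: leading byte 0xE3 = 11100011 → 3-byte char #1 = E3 AE A7.
Offset 3: leading byte 0xE8 = 11101000 → 3-byte char #2 = E8 8C B4.
Offset 6: leading byte 0xE4 = 11100100 → 3-byte char #3 = E4 92 85.
Leading byte 0xE4 = 11100100 matches 1110xxxx → 3-byte sequence.
Byte 1: 0xE4 = 11100100, payload 0100 (4 bits).
Byte 2: 0x92 = 10010010 (10xxxxxx ✓), payload 010010.
Byte 3: 0x85 = 10000101 (10xxxxxx ✓), payload 000101.
Concatenate: 0100010010000101 = 0x4485 (16 bits → U+4485).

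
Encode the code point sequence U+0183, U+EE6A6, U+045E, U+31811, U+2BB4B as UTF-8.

C6 83 F3 AE 9A A6 D1 9E F0 B1 A0 91 F0 AB AD 8B

U+0183: 2-byte form → C6 83.
U+EE6A6: 4-byte form → F3 AE 9A A6.
U+045E: 2-byte form → D1 9E.
U+31811: 4-byte form → F0 B1 A0 91.
U+2BB4B: 4-byte form → F0 AB AD 8B.
Concatenated (16 bytes): C6 83 F3 AE 9A A6 D1 9E F0 B1 A0 91 F0 AB AD 8B.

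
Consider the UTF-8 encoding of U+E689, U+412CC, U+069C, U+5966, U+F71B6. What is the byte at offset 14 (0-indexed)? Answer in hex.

0x86

U+E689 → 3-byte form EE 9A 89 at offsets 0–2.
U+412CC → 4-byte form F1 81 8B 8C at offsets 3–6.
U+069C → 2-byte form DA 9C at offsets 7–8.
U+5966 → 3-byte form E5 A5 A6 at offsets 9–11.
U+F71B6 → 4-byte form F3 B7 86 B6 at offsets 12–15.
Offset 14 falls in char 5's range; it's byte 3 of F3 B7 86 B6 = 0x86.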